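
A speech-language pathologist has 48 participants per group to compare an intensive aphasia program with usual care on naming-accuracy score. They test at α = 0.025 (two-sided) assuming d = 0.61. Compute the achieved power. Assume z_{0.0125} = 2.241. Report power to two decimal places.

power ≈ 0.77

For two equal groups, power = Φ(d·√(n/2) − z_{α/2}).
d·√(n/2) = 0.61 × √(48/2) = 0.61 × 4.899 = 2.988.
z_β = 2.988 − 2.241 = 0.747.
Power = Φ(0.747) = 0.773.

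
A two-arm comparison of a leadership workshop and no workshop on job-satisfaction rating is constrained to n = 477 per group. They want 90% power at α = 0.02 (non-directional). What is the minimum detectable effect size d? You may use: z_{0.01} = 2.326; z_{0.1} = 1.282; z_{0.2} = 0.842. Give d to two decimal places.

For two independent groups of n = 477 each: d_min = (z_{α/2} + z_β)·√(2/n).
z-sum = 2.326 + 1.282 = 3.608.
d_min = 3.608 × √(2/477) = 3.608 × 0.0648 = 0.234.

d_min ≈ 0.23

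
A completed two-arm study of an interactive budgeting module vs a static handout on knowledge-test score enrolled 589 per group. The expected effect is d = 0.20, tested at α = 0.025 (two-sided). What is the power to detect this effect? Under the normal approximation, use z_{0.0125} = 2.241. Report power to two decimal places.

power ≈ 0.88

For two equal groups, power = Φ(d·√(n/2) − z_{α/2}).
d·√(n/2) = 0.20 × √(589/2) = 0.20 × 17.161 = 3.432.
z_β = 3.432 − 2.241 = 1.191.
Power = Φ(1.191) = 0.883.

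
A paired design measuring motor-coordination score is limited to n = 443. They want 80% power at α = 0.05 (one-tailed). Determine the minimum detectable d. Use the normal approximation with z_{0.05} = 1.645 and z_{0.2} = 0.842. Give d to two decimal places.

d_min ≈ 0.12

For a single sample (or paired design) of n = 443: d_min = (z_{α} + z_β)/√n.
z-sum = 1.645 + 0.842 = 2.487.
d_min = 2.487 / √443 = 2.487 / 21.048 = 0.118.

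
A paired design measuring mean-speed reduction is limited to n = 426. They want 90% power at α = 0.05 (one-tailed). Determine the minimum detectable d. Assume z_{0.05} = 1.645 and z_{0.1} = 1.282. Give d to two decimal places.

d_min ≈ 0.14

For a single sample (or paired design) of n = 426: d_min = (z_{α} + z_β)/√n.
z-sum = 1.645 + 1.282 = 2.927.
d_min = 2.927 / √426 = 2.927 / 20.640 = 0.142.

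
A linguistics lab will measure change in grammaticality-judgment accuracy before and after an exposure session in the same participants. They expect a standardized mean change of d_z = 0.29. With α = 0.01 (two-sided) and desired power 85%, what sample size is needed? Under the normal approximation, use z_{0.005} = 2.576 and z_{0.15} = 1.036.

For a paired (one-sample on differences) test: n = ((z_{α/2} + z_β) / d)².
z_{α/2} + z_β = 2.576 + 1.036 = 3.612.
n = (3.612 / 0.29)² = 12.455² = 155.13.
Round up.

n = 156 pairs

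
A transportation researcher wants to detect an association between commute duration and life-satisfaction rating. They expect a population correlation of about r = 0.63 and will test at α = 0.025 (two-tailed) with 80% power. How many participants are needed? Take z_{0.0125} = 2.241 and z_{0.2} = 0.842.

Fisher's z: C = ½·ln((1+r)/(1−r)) = ½·ln(4.4054) = 0.7414.
n = ((z_{α/2} + z_β)/C)² + 3.
(2.241 + 0.842) / 0.7414 = 3.083 / 0.7414 = 4.158.
n = 4.158² + 3 = 17.29 + 3 = 20.3.
Round up.

n = 21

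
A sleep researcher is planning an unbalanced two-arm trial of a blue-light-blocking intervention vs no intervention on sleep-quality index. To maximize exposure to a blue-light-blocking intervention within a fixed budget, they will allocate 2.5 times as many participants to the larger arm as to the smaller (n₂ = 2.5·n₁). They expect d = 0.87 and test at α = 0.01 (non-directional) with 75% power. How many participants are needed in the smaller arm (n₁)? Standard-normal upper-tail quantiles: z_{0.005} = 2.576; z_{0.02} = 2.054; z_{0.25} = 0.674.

With allocation ratio k = n₂/n₁ = 2.5, Var(x̄₁−x̄₂) = σ²(1/n₁ + 1/(k·n₁)) = σ²·(k+1)/(k·n₁).
So n₁ = (1 + 1/k)·((z_{α/2} + z_β)/d)² = 1.400 × (3.250/0.87)².
n₁ = 1.400 × 13.95 = 19.5.
Round up: n₁ = 20, giving n₂ = 2.5 × 20 = 50.

n₁ = 20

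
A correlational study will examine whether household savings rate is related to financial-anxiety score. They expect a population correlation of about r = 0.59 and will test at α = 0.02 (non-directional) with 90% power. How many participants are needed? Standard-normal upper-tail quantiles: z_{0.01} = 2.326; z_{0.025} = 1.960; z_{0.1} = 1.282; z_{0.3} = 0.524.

n = 32

Fisher's z: C = ½·ln((1+r)/(1−r)) = ½·ln(3.8780) = 0.6777.
n = ((z_{α/2} + z_β)/C)² + 3.
(2.326 + 1.282) / 0.6777 = 3.608 / 0.6777 = 5.324.
n = 5.324² + 3 = 28.34 + 3 = 31.3.
Round up.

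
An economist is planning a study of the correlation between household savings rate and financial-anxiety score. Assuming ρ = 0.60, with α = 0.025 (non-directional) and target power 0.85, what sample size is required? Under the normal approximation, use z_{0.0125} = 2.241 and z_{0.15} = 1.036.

n = 26

Fisher's z: C = ½·ln((1+r)/(1−r)) = ½·ln(4.0000) = 0.6931.
n = ((z_{α/2} + z_β)/C)² + 3.
(2.241 + 1.036) / 0.6931 = 3.277 / 0.6931 = 4.728.
n = 4.728² + 3 = 22.35 + 3 = 25.4.
Round up.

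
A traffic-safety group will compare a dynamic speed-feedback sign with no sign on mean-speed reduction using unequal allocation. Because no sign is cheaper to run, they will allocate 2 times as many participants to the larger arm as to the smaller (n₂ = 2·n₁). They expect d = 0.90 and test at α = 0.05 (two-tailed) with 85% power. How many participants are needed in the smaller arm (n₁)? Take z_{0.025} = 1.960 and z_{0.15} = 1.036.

n₁ = 17

With allocation ratio k = n₂/n₁ = 2, Var(x̄₁−x̄₂) = σ²(1/n₁ + 1/(k·n₁)) = σ²·(k+1)/(k·n₁).
So n₁ = (1 + 1/k)·((z_{α/2} + z_β)/d)² = 1.500 × (2.996/0.90)².
n₁ = 1.500 × 11.08 = 16.6.
Round up: n₁ = 17, giving n₂ = 2 × 17 = 34.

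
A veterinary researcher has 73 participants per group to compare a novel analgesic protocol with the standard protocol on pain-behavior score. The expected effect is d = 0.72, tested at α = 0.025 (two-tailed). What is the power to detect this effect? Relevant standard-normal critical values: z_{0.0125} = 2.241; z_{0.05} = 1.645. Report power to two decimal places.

For two equal groups, power = Φ(d·√(n/2) − z_{α/2}).
d·√(n/2) = 0.72 × √(73/2) = 0.72 × 6.042 = 4.350.
z_β = 4.350 − 2.241 = 2.109.
Power = Φ(2.109) = 0.983.

power ≈ 0.98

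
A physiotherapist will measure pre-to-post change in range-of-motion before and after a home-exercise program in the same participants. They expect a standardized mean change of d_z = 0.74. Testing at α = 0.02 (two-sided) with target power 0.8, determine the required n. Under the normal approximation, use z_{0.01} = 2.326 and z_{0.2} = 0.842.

n = 19 pairs

For a paired (one-sample on differences) test: n = ((z_{α/2} + z_β) / d)².
z_{α/2} + z_β = 2.326 + 0.842 = 3.168.
n = (3.168 / 0.74)² = 4.281² = 18.33.
Round up.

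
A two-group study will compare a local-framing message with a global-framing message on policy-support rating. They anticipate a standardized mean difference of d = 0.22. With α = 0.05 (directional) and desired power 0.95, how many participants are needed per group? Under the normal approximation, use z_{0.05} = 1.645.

For two independent groups with equal n: n = 2·((z_{α} + z_β) / d)².
z_{α} + z_β = 1.645 + 1.645 = 3.290.
n = 2 × (3.290 / 0.22)² = 2 × 14.955² = 2 × 223.64 = 447.3.
Round up to the next whole participant.

n = 448 per group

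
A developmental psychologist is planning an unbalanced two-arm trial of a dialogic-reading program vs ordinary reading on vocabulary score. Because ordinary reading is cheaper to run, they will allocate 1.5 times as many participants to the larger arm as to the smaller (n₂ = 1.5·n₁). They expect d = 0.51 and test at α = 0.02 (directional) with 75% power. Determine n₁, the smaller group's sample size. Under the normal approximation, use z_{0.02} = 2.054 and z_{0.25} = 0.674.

n₁ = 48

With allocation ratio k = n₂/n₁ = 1.5, Var(x̄₁−x̄₂) = σ²(1/n₁ + 1/(k·n₁)) = σ²·(k+1)/(k·n₁).
So n₁ = (1 + 1/k)·((z_{α} + z_β)/d)² = 1.667 × (2.728/0.51)².
n₁ = 1.667 × 28.61 = 47.7.
Round up: n₁ = 48, giving n₂ = 1.5 × 48 = 72.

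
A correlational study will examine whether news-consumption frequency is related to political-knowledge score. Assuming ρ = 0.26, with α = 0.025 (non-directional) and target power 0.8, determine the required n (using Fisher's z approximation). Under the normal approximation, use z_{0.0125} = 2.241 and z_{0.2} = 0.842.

n = 138

Fisher's z: C = ½·ln((1+r)/(1−r)) = ½·ln(1.7027) = 0.2661.
n = ((z_{α/2} + z_β)/C)² + 3.
(2.241 + 0.842) / 0.2661 = 3.083 / 0.2661 = 11.586.
n = 11.586² + 3 = 134.23 + 3 = 137.2.
Round up.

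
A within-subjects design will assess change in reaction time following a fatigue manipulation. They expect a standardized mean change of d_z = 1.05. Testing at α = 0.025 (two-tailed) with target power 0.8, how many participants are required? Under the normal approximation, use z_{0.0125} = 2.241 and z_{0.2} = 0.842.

n = 9 pairs

For a paired (one-sample on differences) test: n = ((z_{α/2} + z_β) / d)².
z_{α/2} + z_β = 2.241 + 0.842 = 3.083.
n = (3.083 / 1.05)² = 2.936² = 8.62.
Round up.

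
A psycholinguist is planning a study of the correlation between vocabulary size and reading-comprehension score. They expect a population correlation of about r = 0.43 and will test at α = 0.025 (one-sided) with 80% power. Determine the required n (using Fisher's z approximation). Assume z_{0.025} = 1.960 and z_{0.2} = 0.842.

Fisher's z: C = ½·ln((1+r)/(1−r)) = ½·ln(2.5088) = 0.4599.
n = ((z_{α} + z_β)/C)² + 3.
(1.960 + 0.842) / 0.4599 = 2.802 / 0.4599 = 6.093.
n = 6.093² + 3 = 37.12 + 3 = 40.1.
Round up.

n = 41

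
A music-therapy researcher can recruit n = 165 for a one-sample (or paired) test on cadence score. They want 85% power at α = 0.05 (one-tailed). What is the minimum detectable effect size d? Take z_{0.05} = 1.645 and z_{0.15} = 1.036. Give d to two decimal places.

For a single sample (or paired design) of n = 165: d_min = (z_{α} + z_β)/√n.
z-sum = 1.645 + 1.036 = 2.681.
d_min = 2.681 / √165 = 2.681 / 12.845 = 0.209.

d_min ≈ 0.21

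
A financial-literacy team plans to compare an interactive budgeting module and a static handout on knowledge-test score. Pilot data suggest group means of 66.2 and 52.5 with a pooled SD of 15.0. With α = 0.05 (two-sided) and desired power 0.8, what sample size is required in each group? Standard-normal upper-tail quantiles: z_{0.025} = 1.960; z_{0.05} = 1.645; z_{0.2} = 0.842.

Cohen's d = |M₁ − M₂| / SD_pooled = |66.2 − 52.5| / 15.0 = 13.7 / 15.0 = 0.913.
For two independent groups with equal n: n = 2·((z_{α/2} + z_β) / d)².
z_{α/2} + z_β = 1.960 + 0.842 = 2.802.
n = 2 × (2.802 / 0.913)² = 2 × 3.069² = 2 × 9.42 = 18.8.
Round up to the next whole participant.

n = 19 per group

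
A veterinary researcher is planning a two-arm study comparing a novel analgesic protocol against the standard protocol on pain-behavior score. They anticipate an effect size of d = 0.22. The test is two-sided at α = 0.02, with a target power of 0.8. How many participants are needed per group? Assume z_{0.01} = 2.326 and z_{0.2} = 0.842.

For two independent groups with equal n: n = 2·((z_{α/2} + z_β) / d)².
z_{α/2} + z_β = 2.326 + 0.842 = 3.168.
n = 2 × (3.168 / 0.22)² = 2 × 14.400² = 2 × 207.36 = 414.7.
Round up to the next whole participant.

n = 415 per group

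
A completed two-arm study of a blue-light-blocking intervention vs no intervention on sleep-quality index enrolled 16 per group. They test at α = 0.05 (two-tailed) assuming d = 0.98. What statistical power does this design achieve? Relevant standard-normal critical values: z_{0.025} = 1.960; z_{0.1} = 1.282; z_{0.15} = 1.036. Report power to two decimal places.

For two equal groups, power = Φ(d·√(n/2) − z_{α/2}).
d·√(n/2) = 0.98 × √(16/2) = 0.98 × 2.828 = 2.772.
z_β = 2.772 − 1.960 = 0.812.
Power = Φ(0.812) = 0.792.

power ≈ 0.79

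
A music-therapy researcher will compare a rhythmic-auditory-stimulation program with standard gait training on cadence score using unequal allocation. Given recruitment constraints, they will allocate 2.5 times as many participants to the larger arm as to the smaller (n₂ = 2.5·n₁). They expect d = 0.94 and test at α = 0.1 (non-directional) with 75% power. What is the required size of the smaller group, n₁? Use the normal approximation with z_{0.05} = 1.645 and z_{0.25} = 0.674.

With allocation ratio k = n₂/n₁ = 2.5, Var(x̄₁−x̄₂) = σ²(1/n₁ + 1/(k·n₁)) = σ²·(k+1)/(k·n₁).
So n₁ = (1 + 1/k)·((z_{α/2} + z_β)/d)² = 1.400 × (2.319/0.94)².
n₁ = 1.400 × 6.09 = 8.5.
Round up: n₁ = 9, giving n₂ = ⌈2.5 × 9⌉ = ⌈22.5⌉ = 23.

n₁ = 9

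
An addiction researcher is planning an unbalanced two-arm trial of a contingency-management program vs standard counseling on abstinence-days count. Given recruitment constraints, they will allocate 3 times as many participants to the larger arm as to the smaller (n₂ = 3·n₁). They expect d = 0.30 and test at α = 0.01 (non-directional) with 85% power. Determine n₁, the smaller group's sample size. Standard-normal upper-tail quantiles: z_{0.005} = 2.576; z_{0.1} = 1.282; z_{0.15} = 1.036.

n₁ = 194

With allocation ratio k = n₂/n₁ = 3, Var(x̄₁−x̄₂) = σ²(1/n₁ + 1/(k·n₁)) = σ²·(k+1)/(k·n₁).
So n₁ = (1 + 1/k)·((z_{α/2} + z_β)/d)² = 1.333 × (3.612/0.30)².
n₁ = 1.333 × 144.96 = 193.3.
Round up: n₁ = 194, giving n₂ = 3 × 194 = 582.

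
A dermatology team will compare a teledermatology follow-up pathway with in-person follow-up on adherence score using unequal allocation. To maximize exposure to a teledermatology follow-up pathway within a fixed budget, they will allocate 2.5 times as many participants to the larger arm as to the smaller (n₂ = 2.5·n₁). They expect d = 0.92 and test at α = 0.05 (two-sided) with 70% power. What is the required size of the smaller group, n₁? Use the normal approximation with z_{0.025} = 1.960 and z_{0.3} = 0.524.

With allocation ratio k = n₂/n₁ = 2.5, Var(x̄₁−x̄₂) = σ²(1/n₁ + 1/(k·n₁)) = σ²·(k+1)/(k·n₁).
So n₁ = (1 + 1/k)·((z_{α/2} + z_β)/d)² = 1.400 × (2.484/0.92)².
n₁ = 1.400 × 7.29 = 10.2.
Round up: n₁ = 11, giving n₂ = ⌈2.5 × 11⌉ = ⌈27.5⌉ = 28.

n₁ = 11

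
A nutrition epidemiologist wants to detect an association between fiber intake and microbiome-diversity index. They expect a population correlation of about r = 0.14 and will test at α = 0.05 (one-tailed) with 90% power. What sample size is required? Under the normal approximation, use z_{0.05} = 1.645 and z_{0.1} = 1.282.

n = 435

Fisher's z: C = ½·ln((1+r)/(1−r)) = ½·ln(1.3256) = 0.1409.
n = ((z_{α} + z_β)/C)² + 3.
(1.645 + 1.282) / 0.1409 = 2.927 / 0.1409 = 20.774.
n = 20.774² + 3 = 431.54 + 3 = 434.5.
Round up.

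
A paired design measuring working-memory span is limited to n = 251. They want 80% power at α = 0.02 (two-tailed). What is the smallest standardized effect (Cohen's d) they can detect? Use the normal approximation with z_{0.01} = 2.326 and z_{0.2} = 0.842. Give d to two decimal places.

d_min ≈ 0.20

For a single sample (or paired design) of n = 251: d_min = (z_{α/2} + z_β)/√n.
z-sum = 2.326 + 0.842 = 3.168.
d_min = 3.168 / √251 = 3.168 / 15.843 = 0.200.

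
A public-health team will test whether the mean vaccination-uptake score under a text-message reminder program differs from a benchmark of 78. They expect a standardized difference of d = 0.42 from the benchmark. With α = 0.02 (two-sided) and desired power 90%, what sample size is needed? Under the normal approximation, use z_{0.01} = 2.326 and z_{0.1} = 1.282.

n = 74

For a one-sample test: n = ((z_{α/2} + z_β) / d)².
z_{α/2} + z_β = 2.326 + 1.282 = 3.608.
n = (3.608 / 0.42)² = 8.590² = 73.80.
Round up.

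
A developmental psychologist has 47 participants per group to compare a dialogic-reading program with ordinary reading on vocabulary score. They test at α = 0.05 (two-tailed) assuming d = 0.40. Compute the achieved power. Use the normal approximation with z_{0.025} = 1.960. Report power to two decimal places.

For two equal groups, power = Φ(d·√(n/2) − z_{α/2}).
d·√(n/2) = 0.40 × √(47/2) = 0.40 × 4.848 = 1.939.
z_β = 1.939 − 1.960 = -0.021.
Power = Φ(-0.021) = 0.492.

power ≈ 0.49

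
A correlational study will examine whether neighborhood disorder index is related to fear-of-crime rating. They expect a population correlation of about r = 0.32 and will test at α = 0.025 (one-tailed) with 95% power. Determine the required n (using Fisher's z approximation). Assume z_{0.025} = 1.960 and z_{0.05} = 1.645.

n = 122

Fisher's z: C = ½·ln((1+r)/(1−r)) = ½·ln(1.9412) = 0.3316.
n = ((z_{α} + z_β)/C)² + 3.
(1.960 + 1.645) / 0.3316 = 3.605 / 0.3316 = 10.872.
n = 10.872² + 3 = 118.19 + 3 = 121.2.
Round up.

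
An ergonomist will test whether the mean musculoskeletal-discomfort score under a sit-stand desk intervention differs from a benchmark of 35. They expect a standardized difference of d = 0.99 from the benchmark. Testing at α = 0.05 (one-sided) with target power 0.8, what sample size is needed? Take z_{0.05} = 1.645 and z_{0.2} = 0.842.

n = 7

For a one-sample test: n = ((z_{α} + z_β) / d)².
z_{α} + z_β = 1.645 + 0.842 = 2.487.
n = (2.487 / 0.99)² = 2.512² = 6.31.
Round up.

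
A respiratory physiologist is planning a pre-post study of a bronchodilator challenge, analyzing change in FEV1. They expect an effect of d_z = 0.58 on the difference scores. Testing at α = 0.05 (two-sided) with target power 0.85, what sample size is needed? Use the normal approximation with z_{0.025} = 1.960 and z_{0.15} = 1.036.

For a paired (one-sample on differences) test: n = ((z_{α/2} + z_β) / d)².
z_{α/2} + z_β = 1.960 + 1.036 = 2.996.
n = (2.996 / 0.58)² = 5.166² = 26.68.
Round up.

n = 27 pairs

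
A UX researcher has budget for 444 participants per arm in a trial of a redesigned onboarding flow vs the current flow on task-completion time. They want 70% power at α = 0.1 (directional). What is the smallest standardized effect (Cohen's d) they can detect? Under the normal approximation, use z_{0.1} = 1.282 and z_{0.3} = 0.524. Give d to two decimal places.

For two independent groups of n = 444 each: d_min = (z_{α} + z_β)·√(2/n).
z-sum = 1.282 + 0.524 = 1.806.
d_min = 1.806 × √(2/444) = 1.806 × 0.0671 = 0.121.

d_min ≈ 0.12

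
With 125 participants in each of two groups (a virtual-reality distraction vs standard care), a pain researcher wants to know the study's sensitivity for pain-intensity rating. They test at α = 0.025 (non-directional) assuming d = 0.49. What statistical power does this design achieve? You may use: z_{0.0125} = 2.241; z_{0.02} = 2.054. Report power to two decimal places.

power ≈ 0.95

For two equal groups, power = Φ(d·√(n/2) − z_{α/2}).
d·√(n/2) = 0.49 × √(125/2) = 0.49 × 7.906 = 3.874.
z_β = 3.874 − 2.241 = 1.633.
Power = Φ(1.633) = 0.949.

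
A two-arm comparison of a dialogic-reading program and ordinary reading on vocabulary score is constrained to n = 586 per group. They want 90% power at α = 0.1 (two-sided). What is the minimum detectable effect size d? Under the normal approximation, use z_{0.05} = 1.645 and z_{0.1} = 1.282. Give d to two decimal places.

For two independent groups of n = 586 each: d_min = (z_{α/2} + z_β)·√(2/n).
z-sum = 1.645 + 1.282 = 2.927.
d_min = 2.927 × √(2/586) = 2.927 × 0.0584 = 0.171.

d_min ≈ 0.17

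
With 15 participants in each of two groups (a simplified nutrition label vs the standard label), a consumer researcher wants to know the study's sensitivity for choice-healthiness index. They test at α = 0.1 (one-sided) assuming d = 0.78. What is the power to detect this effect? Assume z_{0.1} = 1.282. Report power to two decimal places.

power ≈ 0.80

For two equal groups, power = Φ(d·√(n/2) − z_{α}).
d·√(n/2) = 0.78 × √(15/2) = 0.78 × 2.739 = 2.136.
z_β = 2.136 − 1.282 = 0.854.
Power = Φ(0.854) = 0.803.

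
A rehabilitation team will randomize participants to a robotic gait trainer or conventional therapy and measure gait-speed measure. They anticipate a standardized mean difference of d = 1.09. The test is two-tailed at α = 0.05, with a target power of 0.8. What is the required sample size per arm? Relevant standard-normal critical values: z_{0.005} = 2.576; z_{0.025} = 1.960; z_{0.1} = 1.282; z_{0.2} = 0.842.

For two independent groups with equal n: n = 2·((z_{α/2} + z_β) / d)².
z_{α/2} + z_β = 1.960 + 0.842 = 2.802.
n = 2 × (2.802 / 1.09)² = 2 × 2.571² = 2 × 6.61 = 13.2.
Round up to the next whole participant.

n = 14 per group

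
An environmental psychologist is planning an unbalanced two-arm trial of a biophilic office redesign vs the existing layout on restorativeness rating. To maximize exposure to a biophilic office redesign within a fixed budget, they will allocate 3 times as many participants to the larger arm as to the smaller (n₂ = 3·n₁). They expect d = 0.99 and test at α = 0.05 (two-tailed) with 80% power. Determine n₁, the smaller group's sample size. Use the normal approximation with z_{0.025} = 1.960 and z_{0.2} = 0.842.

n₁ = 11

With allocation ratio k = n₂/n₁ = 3, Var(x̄₁−x̄₂) = σ²(1/n₁ + 1/(k·n₁)) = σ²·(k+1)/(k·n₁).
So n₁ = (1 + 1/k)·((z_{α/2} + z_β)/d)² = 1.333 × (2.802/0.99)².
n₁ = 1.333 × 8.01 = 10.7.
Round up: n₁ = 11, giving n₂ = 3 × 11 = 33.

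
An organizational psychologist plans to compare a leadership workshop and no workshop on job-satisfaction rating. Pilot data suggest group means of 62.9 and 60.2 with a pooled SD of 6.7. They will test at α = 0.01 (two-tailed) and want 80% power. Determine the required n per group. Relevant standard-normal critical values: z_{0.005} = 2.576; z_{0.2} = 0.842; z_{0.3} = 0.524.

Cohen's d = |M₁ − M₂| / SD_pooled = |62.9 − 60.2| / 6.7 = 2.7 / 6.7 = 0.403.
For two independent groups with equal n: n = 2·((z_{α/2} + z_β) / d)².
z_{α/2} + z_β = 2.576 + 0.842 = 3.418.
n = 2 × (3.418 / 0.403)² = 2 × 8.481² = 2 × 71.93 = 143.9.
Round up to the next whole participant.

n = 144 per group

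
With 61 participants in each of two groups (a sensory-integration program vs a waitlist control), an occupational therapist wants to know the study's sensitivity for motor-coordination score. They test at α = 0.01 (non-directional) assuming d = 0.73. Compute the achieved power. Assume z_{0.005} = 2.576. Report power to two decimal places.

For two equal groups, power = Φ(d·√(n/2) − z_{α/2}).
d·√(n/2) = 0.73 × √(61/2) = 0.73 × 5.523 = 4.032.
z_β = 4.032 − 2.576 = 1.456.
Power = Φ(1.456) = 0.927.

power ≈ 0.93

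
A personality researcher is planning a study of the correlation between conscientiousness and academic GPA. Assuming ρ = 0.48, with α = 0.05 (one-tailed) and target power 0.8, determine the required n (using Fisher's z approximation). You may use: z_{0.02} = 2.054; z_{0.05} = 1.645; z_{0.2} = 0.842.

Fisher's z: C = ½·ln((1+r)/(1−r)) = ½·ln(2.8462) = 0.5230.
n = ((z_{α} + z_β)/C)² + 3.
(1.645 + 0.842) / 0.5230 = 2.487 / 0.5230 = 4.755.
n = 4.755² + 3 = 22.61 + 3 = 25.6.
Round up.

n = 26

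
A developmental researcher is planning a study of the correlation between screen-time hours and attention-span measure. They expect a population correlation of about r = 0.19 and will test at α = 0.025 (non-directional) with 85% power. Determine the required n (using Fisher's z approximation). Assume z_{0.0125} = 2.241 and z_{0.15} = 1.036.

n = 294

Fisher's z: C = ½·ln((1+r)/(1−r)) = ½·ln(1.4691) = 0.1923.
n = ((z_{α/2} + z_β)/C)² + 3.
(2.241 + 1.036) / 0.1923 = 3.277 / 0.1923 = 17.041.
n = 17.041² + 3 = 290.40 + 3 = 293.4.
Round up.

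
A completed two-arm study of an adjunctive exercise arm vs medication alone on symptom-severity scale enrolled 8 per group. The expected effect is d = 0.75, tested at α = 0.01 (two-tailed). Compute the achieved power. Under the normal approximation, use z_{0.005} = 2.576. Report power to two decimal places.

For two equal groups, power = Φ(d·√(n/2) − z_{α/2}).
d·√(n/2) = 0.75 × √(8/2) = 0.75 × 2.000 = 1.500.
z_β = 1.500 − 2.576 = -1.076.
Power = Φ(-1.076) = 0.141.

power ≈ 0.14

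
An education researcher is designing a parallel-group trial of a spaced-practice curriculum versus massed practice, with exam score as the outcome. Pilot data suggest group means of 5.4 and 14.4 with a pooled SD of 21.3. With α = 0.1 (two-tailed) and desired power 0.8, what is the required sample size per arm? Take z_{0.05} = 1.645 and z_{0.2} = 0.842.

n = 70 per group

Cohen's d = |M₁ − M₂| / SD_pooled = |5.4 − 14.4| / 21.3 = 9.0 / 21.3 = 0.423.
For two independent groups with equal n: n = 2·((z_{α/2} + z_β) / d)².
z_{α/2} + z_β = 1.645 + 0.842 = 2.487.
n = 2 × (2.487 / 0.423)² = 2 × 5.879² = 2 × 34.57 = 69.1.
Round up to the next whole participant.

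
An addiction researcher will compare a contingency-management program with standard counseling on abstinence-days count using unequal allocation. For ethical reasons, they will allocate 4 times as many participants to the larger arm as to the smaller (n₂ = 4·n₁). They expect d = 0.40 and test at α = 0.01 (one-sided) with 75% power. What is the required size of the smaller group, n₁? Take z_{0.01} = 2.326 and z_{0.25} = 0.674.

n₁ = 71

With allocation ratio k = n₂/n₁ = 4, Var(x̄₁−x̄₂) = σ²(1/n₁ + 1/(k·n₁)) = σ²·(k+1)/(k·n₁).
So n₁ = (1 + 1/k)·((z_{α} + z_β)/d)² = 1.250 × (3.000/0.40)².
n₁ = 1.250 × 56.25 = 70.3.
Round up: n₁ = 71, giving n₂ = 4 × 71 = 284.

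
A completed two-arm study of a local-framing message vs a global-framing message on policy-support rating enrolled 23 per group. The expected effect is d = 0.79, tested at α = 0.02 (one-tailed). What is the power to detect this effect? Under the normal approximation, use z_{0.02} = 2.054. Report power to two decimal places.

power ≈ 0.73

For two equal groups, power = Φ(d·√(n/2) − z_{α}).
d·√(n/2) = 0.79 × √(23/2) = 0.79 × 3.391 = 2.679.
z_β = 2.679 − 2.054 = 0.625.
Power = Φ(0.625) = 0.734.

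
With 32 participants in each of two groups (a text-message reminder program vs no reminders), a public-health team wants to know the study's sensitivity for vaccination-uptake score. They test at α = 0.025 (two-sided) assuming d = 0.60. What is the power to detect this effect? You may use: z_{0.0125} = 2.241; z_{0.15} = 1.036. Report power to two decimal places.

power ≈ 0.56

For two equal groups, power = Φ(d·√(n/2) − z_{α/2}).
d·√(n/2) = 0.60 × √(32/2) = 0.60 × 4.000 = 2.400.
z_β = 2.400 − 2.241 = 0.159.
Power = Φ(0.159) = 0.563.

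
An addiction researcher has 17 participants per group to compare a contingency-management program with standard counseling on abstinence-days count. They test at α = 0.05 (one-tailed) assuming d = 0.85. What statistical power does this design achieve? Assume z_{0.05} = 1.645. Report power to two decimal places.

power ≈ 0.80

For two equal groups, power = Φ(d·√(n/2) − z_{α}).
d·√(n/2) = 0.85 × √(17/2) = 0.85 × 2.915 = 2.478.
z_β = 2.478 − 1.645 = 0.833.
Power = Φ(0.833) = 0.798.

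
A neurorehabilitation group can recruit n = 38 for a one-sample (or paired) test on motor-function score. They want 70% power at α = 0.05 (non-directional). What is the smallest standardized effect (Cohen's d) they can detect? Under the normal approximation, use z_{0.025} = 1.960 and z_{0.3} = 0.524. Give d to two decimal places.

For a single sample (or paired design) of n = 38: d_min = (z_{α/2} + z_β)/√n.
z-sum = 1.960 + 0.524 = 2.484.
d_min = 2.484 / √38 = 2.484 / 6.164 = 0.403.

d_min ≈ 0.40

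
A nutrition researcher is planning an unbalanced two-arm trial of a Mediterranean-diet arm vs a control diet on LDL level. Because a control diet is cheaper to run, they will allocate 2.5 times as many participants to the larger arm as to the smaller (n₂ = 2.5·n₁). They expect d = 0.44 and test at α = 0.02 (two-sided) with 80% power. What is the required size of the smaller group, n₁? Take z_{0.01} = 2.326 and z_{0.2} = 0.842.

With allocation ratio k = n₂/n₁ = 2.5, Var(x̄₁−x̄₂) = σ²(1/n₁ + 1/(k·n₁)) = σ²·(k+1)/(k·n₁).
So n₁ = (1 + 1/k)·((z_{α/2} + z_β)/d)² = 1.400 × (3.168/0.44)².
n₁ = 1.400 × 51.84 = 72.6.
Round up: n₁ = 73, giving n₂ = ⌈2.5 × 73⌉ = ⌈182.5⌉ = 183.

n₁ = 73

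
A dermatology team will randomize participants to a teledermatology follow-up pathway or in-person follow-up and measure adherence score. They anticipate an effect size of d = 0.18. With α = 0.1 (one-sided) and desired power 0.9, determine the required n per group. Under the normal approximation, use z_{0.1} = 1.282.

n = 406 per group

For two independent groups with equal n: n = 2·((z_{α} + z_β) / d)².
z_{α} + z_β = 1.282 + 1.282 = 2.564.
n = 2 × (2.564 / 0.18)² = 2 × 14.244² = 2 × 202.90 = 405.8.
Round up to the next whole participant.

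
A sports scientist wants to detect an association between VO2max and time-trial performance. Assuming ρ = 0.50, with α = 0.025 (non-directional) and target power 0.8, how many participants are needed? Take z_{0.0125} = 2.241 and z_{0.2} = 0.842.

Fisher's z: C = ½·ln((1+r)/(1−r)) = ½·ln(3.0000) = 0.5493.
n = ((z_{α/2} + z_β)/C)² + 3.
(2.241 + 0.842) / 0.5493 = 3.083 / 0.5493 = 5.613.
n = 5.613² + 3 = 31.50 + 3 = 34.5.
Round up.

n = 35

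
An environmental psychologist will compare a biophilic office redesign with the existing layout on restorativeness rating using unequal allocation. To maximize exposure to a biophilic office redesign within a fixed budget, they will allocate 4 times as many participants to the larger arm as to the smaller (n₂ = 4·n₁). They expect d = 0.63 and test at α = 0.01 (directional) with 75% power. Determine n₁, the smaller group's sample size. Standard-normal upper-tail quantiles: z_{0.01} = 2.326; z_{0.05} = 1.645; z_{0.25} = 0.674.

n₁ = 29

With allocation ratio k = n₂/n₁ = 4, Var(x̄₁−x̄₂) = σ²(1/n₁ + 1/(k·n₁)) = σ²·(k+1)/(k·n₁).
So n₁ = (1 + 1/k)·((z_{α} + z_β)/d)² = 1.250 × (3.000/0.63)².
n₁ = 1.250 × 22.68 = 28.3.
Round up: n₁ = 29, giving n₂ = 4 × 29 = 116.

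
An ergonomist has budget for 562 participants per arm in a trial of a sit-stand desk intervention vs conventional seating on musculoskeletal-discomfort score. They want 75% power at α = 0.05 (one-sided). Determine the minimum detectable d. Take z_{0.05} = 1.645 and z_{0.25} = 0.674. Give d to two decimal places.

For two independent groups of n = 562 each: d_min = (z_{α} + z_β)·√(2/n).
z-sum = 1.645 + 0.674 = 2.319.
d_min = 2.319 × √(2/562) = 2.319 × 0.0597 = 0.138.

d_min ≈ 0.14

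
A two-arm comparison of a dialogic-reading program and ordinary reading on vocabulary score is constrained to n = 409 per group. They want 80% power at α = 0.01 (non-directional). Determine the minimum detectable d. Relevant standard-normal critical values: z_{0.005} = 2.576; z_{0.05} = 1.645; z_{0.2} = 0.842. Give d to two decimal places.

d_min ≈ 0.24

For two independent groups of n = 409 each: d_min = (z_{α/2} + z_β)·√(2/n).
z-sum = 2.576 + 0.842 = 3.418.
d_min = 3.418 × √(2/409) = 3.418 × 0.0699 = 0.239.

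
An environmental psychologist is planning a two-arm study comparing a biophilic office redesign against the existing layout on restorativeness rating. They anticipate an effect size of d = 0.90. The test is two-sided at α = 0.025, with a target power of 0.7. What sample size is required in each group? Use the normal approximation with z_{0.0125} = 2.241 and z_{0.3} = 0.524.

n = 19 per group

For two independent groups with equal n: n = 2·((z_{α/2} + z_β) / d)².
z_{α/2} + z_β = 2.241 + 0.524 = 2.765.
n = 2 × (2.765 / 0.90)² = 2 × 3.072² = 2 × 9.44 = 18.9.
Round up to the next whole participant.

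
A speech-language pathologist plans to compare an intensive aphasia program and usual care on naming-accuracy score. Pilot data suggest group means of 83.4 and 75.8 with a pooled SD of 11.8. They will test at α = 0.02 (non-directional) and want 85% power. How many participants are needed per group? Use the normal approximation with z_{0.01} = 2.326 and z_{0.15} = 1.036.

Cohen's d = |M₁ − M₂| / SD_pooled = |83.4 − 75.8| / 11.8 = 7.6 / 11.8 = 0.644.
For two independent groups with equal n: n = 2·((z_{α/2} + z_β) / d)².
z_{α/2} + z_β = 2.326 + 1.036 = 3.362.
n = 2 × (3.362 / 0.644)² = 2 × 5.220² = 2 × 27.25 = 54.5.
Round up to the next whole participant.

n = 55 per group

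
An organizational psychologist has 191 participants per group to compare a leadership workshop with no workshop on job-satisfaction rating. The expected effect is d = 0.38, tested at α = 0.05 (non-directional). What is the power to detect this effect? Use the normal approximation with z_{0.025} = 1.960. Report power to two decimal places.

For two equal groups, power = Φ(d·√(n/2) − z_{α/2}).
d·√(n/2) = 0.38 × √(191/2) = 0.38 × 9.772 = 3.714.
z_β = 3.714 − 1.960 = 1.754.
Power = Φ(1.754) = 0.960.

power ≈ 0.96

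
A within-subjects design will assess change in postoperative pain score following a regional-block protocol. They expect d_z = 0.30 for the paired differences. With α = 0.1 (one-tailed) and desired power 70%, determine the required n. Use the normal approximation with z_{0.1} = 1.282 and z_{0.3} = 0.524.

For a paired (one-sample on differences) test: n = ((z_{α} + z_β) / d)².
z_{α} + z_β = 1.282 + 0.524 = 1.806.
n = (1.806 / 0.30)² = 6.020² = 36.24.
Round up.

n = 37 pairs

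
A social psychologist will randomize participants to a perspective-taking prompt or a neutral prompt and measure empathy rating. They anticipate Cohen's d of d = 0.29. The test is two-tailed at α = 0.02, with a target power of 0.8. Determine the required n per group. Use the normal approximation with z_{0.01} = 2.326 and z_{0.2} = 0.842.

For two independent groups with equal n: n = 2·((z_{α/2} + z_β) / d)².
z_{α/2} + z_β = 2.326 + 0.842 = 3.168.
n = 2 × (3.168 / 0.29)² = 2 × 10.924² = 2 × 119.34 = 238.7.
Round up to the next whole participant.

n = 239 per group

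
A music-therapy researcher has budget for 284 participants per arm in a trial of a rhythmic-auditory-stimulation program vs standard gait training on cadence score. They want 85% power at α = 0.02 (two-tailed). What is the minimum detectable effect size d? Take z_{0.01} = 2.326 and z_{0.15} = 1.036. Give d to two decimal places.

For two independent groups of n = 284 each: d_min = (z_{α/2} + z_β)·√(2/n).
z-sum = 2.326 + 1.036 = 3.362.
d_min = 3.362 × √(2/284) = 3.362 × 0.0839 = 0.282.

d_min ≈ 0.28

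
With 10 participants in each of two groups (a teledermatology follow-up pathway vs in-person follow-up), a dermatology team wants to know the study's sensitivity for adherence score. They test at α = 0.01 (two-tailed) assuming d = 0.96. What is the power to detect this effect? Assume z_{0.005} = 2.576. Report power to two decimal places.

For two equal groups, power = Φ(d·√(n/2) − z_{α/2}).
d·√(n/2) = 0.96 × √(10/2) = 0.96 × 2.236 = 2.147.
z_β = 2.147 − 2.576 = -0.429.
Power = Φ(-0.429) = 0.334.

power ≈ 0.33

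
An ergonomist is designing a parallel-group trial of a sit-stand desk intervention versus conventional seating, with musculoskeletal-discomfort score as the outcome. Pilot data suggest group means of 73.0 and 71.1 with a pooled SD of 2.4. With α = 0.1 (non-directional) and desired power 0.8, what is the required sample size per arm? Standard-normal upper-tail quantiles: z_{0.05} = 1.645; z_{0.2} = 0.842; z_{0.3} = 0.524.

Cohen's d = |M₁ − M₂| / SD_pooled = |73.0 − 71.1| / 2.4 = 1.9 / 2.4 = 0.792.
For two independent groups with equal n: n = 2·((z_{α/2} + z_β) / d)².
z_{α/2} + z_β = 1.645 + 0.842 = 2.487.
n = 2 × (2.487 / 0.792)² = 2 × 3.140² = 2 × 9.86 = 19.7.
Round up to the next whole participant.

n = 20 per group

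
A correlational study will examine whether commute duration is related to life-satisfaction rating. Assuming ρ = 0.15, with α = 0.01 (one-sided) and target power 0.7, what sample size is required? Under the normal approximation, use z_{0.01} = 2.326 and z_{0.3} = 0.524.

Fisher's z: C = ½·ln((1+r)/(1−r)) = ½·ln(1.3529) = 0.1511.
n = ((z_{α} + z_β)/C)² + 3.
(2.326 + 0.524) / 0.1511 = 2.850 / 0.1511 = 18.862.
n = 18.862² + 3 = 355.76 + 3 = 358.8.
Round up.

n = 359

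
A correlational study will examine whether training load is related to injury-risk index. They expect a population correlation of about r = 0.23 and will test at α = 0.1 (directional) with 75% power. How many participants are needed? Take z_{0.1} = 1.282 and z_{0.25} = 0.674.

Fisher's z: C = ½·ln((1+r)/(1−r)) = ½·ln(1.5974) = 0.2342.
n = ((z_{α} + z_β)/C)² + 3.
(1.282 + 0.674) / 0.2342 = 1.956 / 0.2342 = 8.352.
n = 8.352² + 3 = 69.75 + 3 = 72.8.
Round up.

n = 73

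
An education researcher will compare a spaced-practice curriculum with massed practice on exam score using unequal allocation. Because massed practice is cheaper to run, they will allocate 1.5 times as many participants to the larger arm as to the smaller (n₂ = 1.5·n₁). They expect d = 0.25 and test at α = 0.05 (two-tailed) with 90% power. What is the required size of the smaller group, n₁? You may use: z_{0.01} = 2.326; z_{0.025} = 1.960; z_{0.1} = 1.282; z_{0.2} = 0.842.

With allocation ratio k = n₂/n₁ = 1.5, Var(x̄₁−x̄₂) = σ²(1/n₁ + 1/(k·n₁)) = σ²·(k+1)/(k·n₁).
So n₁ = (1 + 1/k)·((z_{α/2} + z_β)/d)² = 1.667 × (3.242/0.25)².
n₁ = 1.667 × 168.17 = 280.3.
Round up: n₁ = 281, giving n₂ = ⌈1.5 × 281⌉ = ⌈421.5⌉ = 422.

n₁ = 281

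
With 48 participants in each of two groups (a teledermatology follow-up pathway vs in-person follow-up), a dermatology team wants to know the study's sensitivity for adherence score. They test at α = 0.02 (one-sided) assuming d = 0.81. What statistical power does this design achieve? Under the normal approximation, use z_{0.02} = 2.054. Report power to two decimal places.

For two equal groups, power = Φ(d·√(n/2) − z_{α}).
d·√(n/2) = 0.81 × √(48/2) = 0.81 × 4.899 = 3.968.
z_β = 3.968 − 2.054 = 1.914.
Power = Φ(1.914) = 0.972.

power ≈ 0.97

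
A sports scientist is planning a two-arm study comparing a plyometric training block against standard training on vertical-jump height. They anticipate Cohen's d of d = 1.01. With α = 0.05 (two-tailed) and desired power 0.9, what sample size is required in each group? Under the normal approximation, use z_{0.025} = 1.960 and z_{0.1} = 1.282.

n = 21 per group

For two independent groups with equal n: n = 2·((z_{α/2} + z_β) / d)².
z_{α/2} + z_β = 1.960 + 1.282 = 3.242.
n = 2 × (3.242 / 1.01)² = 2 × 3.210² = 2 × 10.30 = 20.6.
Round up to the next whole participant.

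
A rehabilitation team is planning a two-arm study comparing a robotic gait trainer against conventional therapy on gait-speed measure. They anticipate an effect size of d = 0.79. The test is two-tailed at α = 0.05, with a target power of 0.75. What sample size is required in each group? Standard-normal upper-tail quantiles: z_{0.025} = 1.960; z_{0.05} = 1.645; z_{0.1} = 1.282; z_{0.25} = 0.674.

n = 23 per group

For two independent groups with equal n: n = 2·((z_{α/2} + z_β) / d)².
z_{α/2} + z_β = 1.960 + 0.674 = 2.634.
n = 2 × (2.634 / 0.79)² = 2 × 3.334² = 2 × 11.12 = 22.2.
Round up to the next whole participant.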